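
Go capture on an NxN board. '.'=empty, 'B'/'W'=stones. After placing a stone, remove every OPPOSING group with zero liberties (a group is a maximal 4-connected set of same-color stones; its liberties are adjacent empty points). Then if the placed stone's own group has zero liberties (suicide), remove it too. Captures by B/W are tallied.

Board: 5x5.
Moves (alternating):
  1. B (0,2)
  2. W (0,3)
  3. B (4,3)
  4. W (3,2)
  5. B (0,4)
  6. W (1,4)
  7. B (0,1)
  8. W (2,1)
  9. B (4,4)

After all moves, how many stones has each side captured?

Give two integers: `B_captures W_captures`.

Answer: 0 1

Derivation:
Move 1: B@(0,2) -> caps B=0 W=0
Move 2: W@(0,3) -> caps B=0 W=0
Move 3: B@(4,3) -> caps B=0 W=0
Move 4: W@(3,2) -> caps B=0 W=0
Move 5: B@(0,4) -> caps B=0 W=0
Move 6: W@(1,4) -> caps B=0 W=1
Move 7: B@(0,1) -> caps B=0 W=1
Move 8: W@(2,1) -> caps B=0 W=1
Move 9: B@(4,4) -> caps B=0 W=1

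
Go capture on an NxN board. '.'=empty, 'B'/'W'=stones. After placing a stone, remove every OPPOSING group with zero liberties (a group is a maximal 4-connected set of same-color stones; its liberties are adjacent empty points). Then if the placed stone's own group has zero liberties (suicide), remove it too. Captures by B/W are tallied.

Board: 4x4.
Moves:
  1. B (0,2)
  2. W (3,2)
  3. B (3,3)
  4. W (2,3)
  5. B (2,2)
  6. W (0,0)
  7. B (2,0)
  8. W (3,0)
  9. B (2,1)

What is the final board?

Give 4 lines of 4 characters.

Answer: W.B.
....
BBBW
W.W.

Derivation:
Move 1: B@(0,2) -> caps B=0 W=0
Move 2: W@(3,2) -> caps B=0 W=0
Move 3: B@(3,3) -> caps B=0 W=0
Move 4: W@(2,3) -> caps B=0 W=1
Move 5: B@(2,2) -> caps B=0 W=1
Move 6: W@(0,0) -> caps B=0 W=1
Move 7: B@(2,0) -> caps B=0 W=1
Move 8: W@(3,0) -> caps B=0 W=1
Move 9: B@(2,1) -> caps B=0 W=1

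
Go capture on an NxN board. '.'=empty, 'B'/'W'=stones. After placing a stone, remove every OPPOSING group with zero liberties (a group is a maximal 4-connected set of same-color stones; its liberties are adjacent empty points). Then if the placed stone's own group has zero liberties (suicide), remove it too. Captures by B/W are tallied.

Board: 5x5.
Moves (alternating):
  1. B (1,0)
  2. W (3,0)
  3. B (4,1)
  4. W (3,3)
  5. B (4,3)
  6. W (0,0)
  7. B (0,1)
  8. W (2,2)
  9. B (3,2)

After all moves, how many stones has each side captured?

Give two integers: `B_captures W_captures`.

Move 1: B@(1,0) -> caps B=0 W=0
Move 2: W@(3,0) -> caps B=0 W=0
Move 3: B@(4,1) -> caps B=0 W=0
Move 4: W@(3,3) -> caps B=0 W=0
Move 5: B@(4,3) -> caps B=0 W=0
Move 6: W@(0,0) -> caps B=0 W=0
Move 7: B@(0,1) -> caps B=1 W=0
Move 8: W@(2,2) -> caps B=1 W=0
Move 9: B@(3,2) -> caps B=1 W=0

Answer: 1 0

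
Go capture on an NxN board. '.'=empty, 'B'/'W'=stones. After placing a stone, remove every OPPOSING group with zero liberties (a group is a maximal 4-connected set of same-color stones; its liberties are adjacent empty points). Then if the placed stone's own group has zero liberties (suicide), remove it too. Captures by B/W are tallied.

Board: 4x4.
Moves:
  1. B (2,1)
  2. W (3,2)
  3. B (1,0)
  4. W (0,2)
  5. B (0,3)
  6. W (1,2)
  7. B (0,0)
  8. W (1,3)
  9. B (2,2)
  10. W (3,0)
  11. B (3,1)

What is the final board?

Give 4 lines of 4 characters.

Move 1: B@(2,1) -> caps B=0 W=0
Move 2: W@(3,2) -> caps B=0 W=0
Move 3: B@(1,0) -> caps B=0 W=0
Move 4: W@(0,2) -> caps B=0 W=0
Move 5: B@(0,3) -> caps B=0 W=0
Move 6: W@(1,2) -> caps B=0 W=0
Move 7: B@(0,0) -> caps B=0 W=0
Move 8: W@(1,3) -> caps B=0 W=1
Move 9: B@(2,2) -> caps B=0 W=1
Move 10: W@(3,0) -> caps B=0 W=1
Move 11: B@(3,1) -> caps B=0 W=1

Answer: B.W.
B.WW
.BB.
WBW.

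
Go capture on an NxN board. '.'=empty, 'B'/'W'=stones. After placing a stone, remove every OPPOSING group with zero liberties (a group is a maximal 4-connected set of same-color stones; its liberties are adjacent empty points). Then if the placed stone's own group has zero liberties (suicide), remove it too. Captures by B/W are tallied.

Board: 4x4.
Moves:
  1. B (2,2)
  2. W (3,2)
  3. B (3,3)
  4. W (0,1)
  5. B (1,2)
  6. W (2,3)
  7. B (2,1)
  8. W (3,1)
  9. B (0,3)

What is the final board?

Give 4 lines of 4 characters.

Answer: .W.B
..B.
.BBW
.WW.

Derivation:
Move 1: B@(2,2) -> caps B=0 W=0
Move 2: W@(3,2) -> caps B=0 W=0
Move 3: B@(3,3) -> caps B=0 W=0
Move 4: W@(0,1) -> caps B=0 W=0
Move 5: B@(1,2) -> caps B=0 W=0
Move 6: W@(2,3) -> caps B=0 W=1
Move 7: B@(2,1) -> caps B=0 W=1
Move 8: W@(3,1) -> caps B=0 W=1
Move 9: B@(0,3) -> caps B=0 W=1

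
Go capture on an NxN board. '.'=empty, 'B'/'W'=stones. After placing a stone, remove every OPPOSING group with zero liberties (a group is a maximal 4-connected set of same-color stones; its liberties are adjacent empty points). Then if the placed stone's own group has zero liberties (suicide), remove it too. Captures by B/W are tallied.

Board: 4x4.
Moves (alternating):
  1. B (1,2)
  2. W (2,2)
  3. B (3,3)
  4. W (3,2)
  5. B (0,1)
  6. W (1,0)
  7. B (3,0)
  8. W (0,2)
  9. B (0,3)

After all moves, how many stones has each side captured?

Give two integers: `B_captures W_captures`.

Move 1: B@(1,2) -> caps B=0 W=0
Move 2: W@(2,2) -> caps B=0 W=0
Move 3: B@(3,3) -> caps B=0 W=0
Move 4: W@(3,2) -> caps B=0 W=0
Move 5: B@(0,1) -> caps B=0 W=0
Move 6: W@(1,0) -> caps B=0 W=0
Move 7: B@(3,0) -> caps B=0 W=0
Move 8: W@(0,2) -> caps B=0 W=0
Move 9: B@(0,3) -> caps B=1 W=0

Answer: 1 0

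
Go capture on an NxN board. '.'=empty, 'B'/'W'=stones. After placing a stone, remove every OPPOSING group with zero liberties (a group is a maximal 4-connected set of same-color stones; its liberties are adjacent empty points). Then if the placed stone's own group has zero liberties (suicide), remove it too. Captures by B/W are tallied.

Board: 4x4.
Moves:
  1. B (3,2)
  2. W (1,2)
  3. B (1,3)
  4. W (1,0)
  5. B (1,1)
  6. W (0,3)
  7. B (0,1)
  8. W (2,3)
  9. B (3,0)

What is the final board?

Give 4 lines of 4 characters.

Move 1: B@(3,2) -> caps B=0 W=0
Move 2: W@(1,2) -> caps B=0 W=0
Move 3: B@(1,3) -> caps B=0 W=0
Move 4: W@(1,0) -> caps B=0 W=0
Move 5: B@(1,1) -> caps B=0 W=0
Move 6: W@(0,3) -> caps B=0 W=0
Move 7: B@(0,1) -> caps B=0 W=0
Move 8: W@(2,3) -> caps B=0 W=1
Move 9: B@(3,0) -> caps B=0 W=1

Answer: .B.W
WBW.
...W
B.B.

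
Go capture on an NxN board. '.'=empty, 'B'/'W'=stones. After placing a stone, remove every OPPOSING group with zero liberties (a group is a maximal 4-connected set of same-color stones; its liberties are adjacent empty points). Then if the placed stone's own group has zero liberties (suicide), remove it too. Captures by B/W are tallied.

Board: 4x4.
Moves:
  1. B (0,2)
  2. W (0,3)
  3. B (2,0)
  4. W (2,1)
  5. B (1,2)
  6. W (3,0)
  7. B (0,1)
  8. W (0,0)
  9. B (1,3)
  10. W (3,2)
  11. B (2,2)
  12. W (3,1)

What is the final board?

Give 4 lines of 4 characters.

Move 1: B@(0,2) -> caps B=0 W=0
Move 2: W@(0,3) -> caps B=0 W=0
Move 3: B@(2,0) -> caps B=0 W=0
Move 4: W@(2,1) -> caps B=0 W=0
Move 5: B@(1,2) -> caps B=0 W=0
Move 6: W@(3,0) -> caps B=0 W=0
Move 7: B@(0,1) -> caps B=0 W=0
Move 8: W@(0,0) -> caps B=0 W=0
Move 9: B@(1,3) -> caps B=1 W=0
Move 10: W@(3,2) -> caps B=1 W=0
Move 11: B@(2,2) -> caps B=1 W=0
Move 12: W@(3,1) -> caps B=1 W=0

Answer: WBB.
..BB
BWB.
WWW.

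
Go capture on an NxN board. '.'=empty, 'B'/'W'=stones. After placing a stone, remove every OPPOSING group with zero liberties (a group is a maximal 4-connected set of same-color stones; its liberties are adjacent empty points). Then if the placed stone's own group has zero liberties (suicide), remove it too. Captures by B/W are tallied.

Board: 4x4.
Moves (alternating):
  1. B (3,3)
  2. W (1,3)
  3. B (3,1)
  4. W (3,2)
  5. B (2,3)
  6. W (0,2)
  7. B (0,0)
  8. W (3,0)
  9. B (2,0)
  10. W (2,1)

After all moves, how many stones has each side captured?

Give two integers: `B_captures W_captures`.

Answer: 1 0

Derivation:
Move 1: B@(3,3) -> caps B=0 W=0
Move 2: W@(1,3) -> caps B=0 W=0
Move 3: B@(3,1) -> caps B=0 W=0
Move 4: W@(3,2) -> caps B=0 W=0
Move 5: B@(2,3) -> caps B=0 W=0
Move 6: W@(0,2) -> caps B=0 W=0
Move 7: B@(0,0) -> caps B=0 W=0
Move 8: W@(3,0) -> caps B=0 W=0
Move 9: B@(2,0) -> caps B=1 W=0
Move 10: W@(2,1) -> caps B=1 W=0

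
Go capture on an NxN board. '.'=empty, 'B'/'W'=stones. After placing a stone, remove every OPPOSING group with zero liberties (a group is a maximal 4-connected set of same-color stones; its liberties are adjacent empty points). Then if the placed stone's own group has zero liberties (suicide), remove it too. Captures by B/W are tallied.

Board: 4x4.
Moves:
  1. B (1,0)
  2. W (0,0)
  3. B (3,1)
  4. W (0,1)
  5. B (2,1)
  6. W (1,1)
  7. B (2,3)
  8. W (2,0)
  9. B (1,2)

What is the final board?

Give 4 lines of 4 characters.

Move 1: B@(1,0) -> caps B=0 W=0
Move 2: W@(0,0) -> caps B=0 W=0
Move 3: B@(3,1) -> caps B=0 W=0
Move 4: W@(0,1) -> caps B=0 W=0
Move 5: B@(2,1) -> caps B=0 W=0
Move 6: W@(1,1) -> caps B=0 W=0
Move 7: B@(2,3) -> caps B=0 W=0
Move 8: W@(2,0) -> caps B=0 W=1
Move 9: B@(1,2) -> caps B=0 W=1

Answer: WW..
.WB.
WB.B
.B..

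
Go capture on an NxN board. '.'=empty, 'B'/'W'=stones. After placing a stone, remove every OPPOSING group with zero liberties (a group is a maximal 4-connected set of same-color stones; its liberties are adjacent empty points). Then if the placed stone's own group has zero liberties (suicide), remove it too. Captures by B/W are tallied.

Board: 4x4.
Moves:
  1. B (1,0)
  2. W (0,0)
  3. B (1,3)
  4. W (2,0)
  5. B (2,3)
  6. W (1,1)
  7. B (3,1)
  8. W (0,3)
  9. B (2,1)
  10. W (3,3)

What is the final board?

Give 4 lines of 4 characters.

Answer: W..W
.W.B
WB.B
.B.W

Derivation:
Move 1: B@(1,0) -> caps B=0 W=0
Move 2: W@(0,0) -> caps B=0 W=0
Move 3: B@(1,3) -> caps B=0 W=0
Move 4: W@(2,0) -> caps B=0 W=0
Move 5: B@(2,3) -> caps B=0 W=0
Move 6: W@(1,1) -> caps B=0 W=1
Move 7: B@(3,1) -> caps B=0 W=1
Move 8: W@(0,3) -> caps B=0 W=1
Move 9: B@(2,1) -> caps B=0 W=1
Move 10: W@(3,3) -> caps B=0 W=1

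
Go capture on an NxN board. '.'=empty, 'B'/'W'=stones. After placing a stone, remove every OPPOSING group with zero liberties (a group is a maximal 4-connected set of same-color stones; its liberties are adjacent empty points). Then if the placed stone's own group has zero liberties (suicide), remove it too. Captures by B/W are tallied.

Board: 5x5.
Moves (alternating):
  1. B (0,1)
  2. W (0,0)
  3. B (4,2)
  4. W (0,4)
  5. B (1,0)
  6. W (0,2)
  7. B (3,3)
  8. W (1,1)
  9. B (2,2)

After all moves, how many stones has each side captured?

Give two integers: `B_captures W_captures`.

Move 1: B@(0,1) -> caps B=0 W=0
Move 2: W@(0,0) -> caps B=0 W=0
Move 3: B@(4,2) -> caps B=0 W=0
Move 4: W@(0,4) -> caps B=0 W=0
Move 5: B@(1,0) -> caps B=1 W=0
Move 6: W@(0,2) -> caps B=1 W=0
Move 7: B@(3,3) -> caps B=1 W=0
Move 8: W@(1,1) -> caps B=1 W=0
Move 9: B@(2,2) -> caps B=1 W=0

Answer: 1 0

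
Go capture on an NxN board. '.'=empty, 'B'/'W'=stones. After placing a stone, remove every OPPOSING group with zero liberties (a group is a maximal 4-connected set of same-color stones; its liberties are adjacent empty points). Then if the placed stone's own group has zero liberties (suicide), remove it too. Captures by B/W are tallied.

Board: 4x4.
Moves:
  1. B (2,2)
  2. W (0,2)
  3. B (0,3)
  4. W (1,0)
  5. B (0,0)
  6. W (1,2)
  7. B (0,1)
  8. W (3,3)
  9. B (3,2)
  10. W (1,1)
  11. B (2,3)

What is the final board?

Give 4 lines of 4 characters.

Answer: ..WB
WWW.
..BB
..B.

Derivation:
Move 1: B@(2,2) -> caps B=0 W=0
Move 2: W@(0,2) -> caps B=0 W=0
Move 3: B@(0,3) -> caps B=0 W=0
Move 4: W@(1,0) -> caps B=0 W=0
Move 5: B@(0,0) -> caps B=0 W=0
Move 6: W@(1,2) -> caps B=0 W=0
Move 7: B@(0,1) -> caps B=0 W=0
Move 8: W@(3,3) -> caps B=0 W=0
Move 9: B@(3,2) -> caps B=0 W=0
Move 10: W@(1,1) -> caps B=0 W=2
Move 11: B@(2,3) -> caps B=1 W=2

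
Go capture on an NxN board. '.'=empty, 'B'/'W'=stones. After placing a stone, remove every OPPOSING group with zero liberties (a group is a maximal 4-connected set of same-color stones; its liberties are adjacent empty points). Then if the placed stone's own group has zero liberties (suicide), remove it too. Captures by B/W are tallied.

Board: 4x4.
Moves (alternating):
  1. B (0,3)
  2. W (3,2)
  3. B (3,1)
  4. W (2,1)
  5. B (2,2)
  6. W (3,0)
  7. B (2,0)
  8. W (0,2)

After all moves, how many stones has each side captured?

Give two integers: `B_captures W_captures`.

Answer: 0 1

Derivation:
Move 1: B@(0,3) -> caps B=0 W=0
Move 2: W@(3,2) -> caps B=0 W=0
Move 3: B@(3,1) -> caps B=0 W=0
Move 4: W@(2,1) -> caps B=0 W=0
Move 5: B@(2,2) -> caps B=0 W=0
Move 6: W@(3,0) -> caps B=0 W=1
Move 7: B@(2,0) -> caps B=0 W=1
Move 8: W@(0,2) -> caps B=0 W=1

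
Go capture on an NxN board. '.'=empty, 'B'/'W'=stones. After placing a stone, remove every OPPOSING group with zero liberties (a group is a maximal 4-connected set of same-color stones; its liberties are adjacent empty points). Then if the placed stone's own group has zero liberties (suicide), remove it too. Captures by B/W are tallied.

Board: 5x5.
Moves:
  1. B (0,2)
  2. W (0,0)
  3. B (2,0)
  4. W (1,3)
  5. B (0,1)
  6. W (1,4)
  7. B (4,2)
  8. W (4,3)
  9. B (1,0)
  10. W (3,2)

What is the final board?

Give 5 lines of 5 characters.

Move 1: B@(0,2) -> caps B=0 W=0
Move 2: W@(0,0) -> caps B=0 W=0
Move 3: B@(2,0) -> caps B=0 W=0
Move 4: W@(1,3) -> caps B=0 W=0
Move 5: B@(0,1) -> caps B=0 W=0
Move 6: W@(1,4) -> caps B=0 W=0
Move 7: B@(4,2) -> caps B=0 W=0
Move 8: W@(4,3) -> caps B=0 W=0
Move 9: B@(1,0) -> caps B=1 W=0
Move 10: W@(3,2) -> caps B=1 W=0

Answer: .BB..
B..WW
B....
..W..
..BW.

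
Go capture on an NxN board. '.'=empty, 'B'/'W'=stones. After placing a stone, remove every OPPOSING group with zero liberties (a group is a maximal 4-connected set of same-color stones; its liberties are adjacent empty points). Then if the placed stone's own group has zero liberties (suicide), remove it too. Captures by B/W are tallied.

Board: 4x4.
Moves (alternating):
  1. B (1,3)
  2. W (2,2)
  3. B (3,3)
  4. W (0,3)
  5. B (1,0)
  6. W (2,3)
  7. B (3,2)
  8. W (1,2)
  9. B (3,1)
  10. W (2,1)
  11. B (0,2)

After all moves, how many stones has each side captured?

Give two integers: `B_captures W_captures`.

Answer: 0 1

Derivation:
Move 1: B@(1,3) -> caps B=0 W=0
Move 2: W@(2,2) -> caps B=0 W=0
Move 3: B@(3,3) -> caps B=0 W=0
Move 4: W@(0,3) -> caps B=0 W=0
Move 5: B@(1,0) -> caps B=0 W=0
Move 6: W@(2,3) -> caps B=0 W=0
Move 7: B@(3,2) -> caps B=0 W=0
Move 8: W@(1,2) -> caps B=0 W=1
Move 9: B@(3,1) -> caps B=0 W=1
Move 10: W@(2,1) -> caps B=0 W=1
Move 11: B@(0,2) -> caps B=0 W=1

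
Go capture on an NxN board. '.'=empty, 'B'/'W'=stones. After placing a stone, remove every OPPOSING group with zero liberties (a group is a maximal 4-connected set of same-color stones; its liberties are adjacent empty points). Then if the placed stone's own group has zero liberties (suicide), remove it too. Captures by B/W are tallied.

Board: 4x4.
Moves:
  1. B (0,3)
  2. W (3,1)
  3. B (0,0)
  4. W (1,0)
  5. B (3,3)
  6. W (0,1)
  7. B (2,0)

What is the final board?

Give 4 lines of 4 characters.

Answer: .W.B
W...
B...
.W.B

Derivation:
Move 1: B@(0,3) -> caps B=0 W=0
Move 2: W@(3,1) -> caps B=0 W=0
Move 3: B@(0,0) -> caps B=0 W=0
Move 4: W@(1,0) -> caps B=0 W=0
Move 5: B@(3,3) -> caps B=0 W=0
Move 6: W@(0,1) -> caps B=0 W=1
Move 7: B@(2,0) -> caps B=0 W=1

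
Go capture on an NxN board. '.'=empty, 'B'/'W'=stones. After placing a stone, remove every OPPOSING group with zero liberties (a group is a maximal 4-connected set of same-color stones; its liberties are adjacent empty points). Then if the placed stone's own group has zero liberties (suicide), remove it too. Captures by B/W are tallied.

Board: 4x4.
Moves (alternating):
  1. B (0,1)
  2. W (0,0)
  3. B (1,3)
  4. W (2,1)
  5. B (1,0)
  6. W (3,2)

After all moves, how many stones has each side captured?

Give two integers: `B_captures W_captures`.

Move 1: B@(0,1) -> caps B=0 W=0
Move 2: W@(0,0) -> caps B=0 W=0
Move 3: B@(1,3) -> caps B=0 W=0
Move 4: W@(2,1) -> caps B=0 W=0
Move 5: B@(1,0) -> caps B=1 W=0
Move 6: W@(3,2) -> caps B=1 W=0

Answer: 1 0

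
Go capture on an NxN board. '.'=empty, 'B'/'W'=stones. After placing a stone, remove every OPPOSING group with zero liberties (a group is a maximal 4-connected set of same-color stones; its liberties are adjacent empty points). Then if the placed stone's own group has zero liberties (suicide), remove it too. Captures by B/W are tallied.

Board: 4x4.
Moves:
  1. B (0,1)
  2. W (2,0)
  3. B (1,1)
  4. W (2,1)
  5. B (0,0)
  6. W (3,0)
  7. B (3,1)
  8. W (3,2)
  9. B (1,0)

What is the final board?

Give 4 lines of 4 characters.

Move 1: B@(0,1) -> caps B=0 W=0
Move 2: W@(2,0) -> caps B=0 W=0
Move 3: B@(1,1) -> caps B=0 W=0
Move 4: W@(2,1) -> caps B=0 W=0
Move 5: B@(0,0) -> caps B=0 W=0
Move 6: W@(3,0) -> caps B=0 W=0
Move 7: B@(3,1) -> caps B=0 W=0
Move 8: W@(3,2) -> caps B=0 W=1
Move 9: B@(1,0) -> caps B=0 W=1

Answer: BB..
BB..
WW..
W.W.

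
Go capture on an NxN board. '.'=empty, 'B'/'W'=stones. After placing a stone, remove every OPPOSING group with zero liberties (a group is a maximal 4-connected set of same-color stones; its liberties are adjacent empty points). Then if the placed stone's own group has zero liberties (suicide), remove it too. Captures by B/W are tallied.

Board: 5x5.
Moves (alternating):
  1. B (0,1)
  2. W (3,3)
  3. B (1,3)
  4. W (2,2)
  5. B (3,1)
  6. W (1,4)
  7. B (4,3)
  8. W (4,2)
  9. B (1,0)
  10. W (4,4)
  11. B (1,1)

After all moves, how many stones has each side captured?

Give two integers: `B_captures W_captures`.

Answer: 0 1

Derivation:
Move 1: B@(0,1) -> caps B=0 W=0
Move 2: W@(3,3) -> caps B=0 W=0
Move 3: B@(1,3) -> caps B=0 W=0
Move 4: W@(2,2) -> caps B=0 W=0
Move 5: B@(3,1) -> caps B=0 W=0
Move 6: W@(1,4) -> caps B=0 W=0
Move 7: B@(4,3) -> caps B=0 W=0
Move 8: W@(4,2) -> caps B=0 W=0
Move 9: B@(1,0) -> caps B=0 W=0
Move 10: W@(4,4) -> caps B=0 W=1
Move 11: B@(1,1) -> caps B=0 W=1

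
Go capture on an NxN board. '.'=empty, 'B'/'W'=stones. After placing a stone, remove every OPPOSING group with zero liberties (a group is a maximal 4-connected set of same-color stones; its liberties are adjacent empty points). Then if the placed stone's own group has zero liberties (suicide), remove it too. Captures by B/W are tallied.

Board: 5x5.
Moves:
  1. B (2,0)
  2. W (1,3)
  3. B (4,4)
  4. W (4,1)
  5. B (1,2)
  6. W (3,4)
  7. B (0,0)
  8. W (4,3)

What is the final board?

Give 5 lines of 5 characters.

Answer: B....
..BW.
B....
....W
.W.W.

Derivation:
Move 1: B@(2,0) -> caps B=0 W=0
Move 2: W@(1,3) -> caps B=0 W=0
Move 3: B@(4,4) -> caps B=0 W=0
Move 4: W@(4,1) -> caps B=0 W=0
Move 5: B@(1,2) -> caps B=0 W=0
Move 6: W@(3,4) -> caps B=0 W=0
Move 7: B@(0,0) -> caps B=0 W=0
Move 8: W@(4,3) -> caps B=0 W=1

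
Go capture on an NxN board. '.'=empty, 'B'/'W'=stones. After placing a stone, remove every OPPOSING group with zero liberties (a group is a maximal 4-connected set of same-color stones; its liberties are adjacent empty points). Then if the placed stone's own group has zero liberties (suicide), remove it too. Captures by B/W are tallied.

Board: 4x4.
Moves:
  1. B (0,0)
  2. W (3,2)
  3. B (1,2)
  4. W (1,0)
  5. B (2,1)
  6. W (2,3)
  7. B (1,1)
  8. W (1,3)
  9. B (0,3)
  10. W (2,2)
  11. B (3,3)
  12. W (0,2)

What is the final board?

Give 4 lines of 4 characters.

Move 1: B@(0,0) -> caps B=0 W=0
Move 2: W@(3,2) -> caps B=0 W=0
Move 3: B@(1,2) -> caps B=0 W=0
Move 4: W@(1,0) -> caps B=0 W=0
Move 5: B@(2,1) -> caps B=0 W=0
Move 6: W@(2,3) -> caps B=0 W=0
Move 7: B@(1,1) -> caps B=0 W=0
Move 8: W@(1,3) -> caps B=0 W=0
Move 9: B@(0,3) -> caps B=0 W=0
Move 10: W@(2,2) -> caps B=0 W=0
Move 11: B@(3,3) -> caps B=0 W=0
Move 12: W@(0,2) -> caps B=0 W=1

Answer: B.W.
WBBW
.BWW
..W.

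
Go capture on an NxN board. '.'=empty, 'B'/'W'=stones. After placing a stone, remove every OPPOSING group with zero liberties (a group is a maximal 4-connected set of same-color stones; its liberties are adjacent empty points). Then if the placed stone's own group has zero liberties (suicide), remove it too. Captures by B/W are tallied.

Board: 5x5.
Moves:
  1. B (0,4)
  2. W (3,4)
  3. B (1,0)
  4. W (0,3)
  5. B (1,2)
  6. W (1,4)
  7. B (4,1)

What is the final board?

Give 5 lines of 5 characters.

Move 1: B@(0,4) -> caps B=0 W=0
Move 2: W@(3,4) -> caps B=0 W=0
Move 3: B@(1,0) -> caps B=0 W=0
Move 4: W@(0,3) -> caps B=0 W=0
Move 5: B@(1,2) -> caps B=0 W=0
Move 6: W@(1,4) -> caps B=0 W=1
Move 7: B@(4,1) -> caps B=0 W=1

Answer: ...W.
B.B.W
.....
....W
.B...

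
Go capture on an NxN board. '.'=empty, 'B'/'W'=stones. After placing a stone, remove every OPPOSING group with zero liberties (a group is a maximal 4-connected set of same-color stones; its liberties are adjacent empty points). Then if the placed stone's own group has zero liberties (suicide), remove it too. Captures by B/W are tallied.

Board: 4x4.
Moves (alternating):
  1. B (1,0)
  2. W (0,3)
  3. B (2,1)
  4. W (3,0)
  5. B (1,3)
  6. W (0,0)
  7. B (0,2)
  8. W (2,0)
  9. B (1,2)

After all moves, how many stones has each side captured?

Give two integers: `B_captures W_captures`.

Answer: 1 0

Derivation:
Move 1: B@(1,0) -> caps B=0 W=0
Move 2: W@(0,3) -> caps B=0 W=0
Move 3: B@(2,1) -> caps B=0 W=0
Move 4: W@(3,0) -> caps B=0 W=0
Move 5: B@(1,3) -> caps B=0 W=0
Move 6: W@(0,0) -> caps B=0 W=0
Move 7: B@(0,2) -> caps B=1 W=0
Move 8: W@(2,0) -> caps B=1 W=0
Move 9: B@(1,2) -> caps B=1 W=0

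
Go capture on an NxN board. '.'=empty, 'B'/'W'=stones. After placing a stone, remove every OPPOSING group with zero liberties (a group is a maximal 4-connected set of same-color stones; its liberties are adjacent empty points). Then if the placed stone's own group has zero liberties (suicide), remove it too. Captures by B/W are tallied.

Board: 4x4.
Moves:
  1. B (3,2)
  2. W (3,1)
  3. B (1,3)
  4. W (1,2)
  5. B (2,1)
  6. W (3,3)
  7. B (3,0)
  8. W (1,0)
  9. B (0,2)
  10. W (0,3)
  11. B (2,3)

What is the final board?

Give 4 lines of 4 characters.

Answer: ..B.
W.WB
.B.B
B.B.

Derivation:
Move 1: B@(3,2) -> caps B=0 W=0
Move 2: W@(3,1) -> caps B=0 W=0
Move 3: B@(1,3) -> caps B=0 W=0
Move 4: W@(1,2) -> caps B=0 W=0
Move 5: B@(2,1) -> caps B=0 W=0
Move 6: W@(3,3) -> caps B=0 W=0
Move 7: B@(3,0) -> caps B=1 W=0
Move 8: W@(1,0) -> caps B=1 W=0
Move 9: B@(0,2) -> caps B=1 W=0
Move 10: W@(0,3) -> caps B=1 W=0
Move 11: B@(2,3) -> caps B=2 W=0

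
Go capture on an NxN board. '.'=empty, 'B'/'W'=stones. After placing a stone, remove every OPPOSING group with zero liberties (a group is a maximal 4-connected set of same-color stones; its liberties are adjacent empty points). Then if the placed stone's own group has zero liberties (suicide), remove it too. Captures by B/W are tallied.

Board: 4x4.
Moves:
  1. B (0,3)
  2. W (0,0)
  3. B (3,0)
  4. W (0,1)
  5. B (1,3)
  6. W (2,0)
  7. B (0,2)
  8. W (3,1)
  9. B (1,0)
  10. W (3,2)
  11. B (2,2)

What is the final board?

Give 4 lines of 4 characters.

Move 1: B@(0,3) -> caps B=0 W=0
Move 2: W@(0,0) -> caps B=0 W=0
Move 3: B@(3,0) -> caps B=0 W=0
Move 4: W@(0,1) -> caps B=0 W=0
Move 5: B@(1,3) -> caps B=0 W=0
Move 6: W@(2,0) -> caps B=0 W=0
Move 7: B@(0,2) -> caps B=0 W=0
Move 8: W@(3,1) -> caps B=0 W=1
Move 9: B@(1,0) -> caps B=0 W=1
Move 10: W@(3,2) -> caps B=0 W=1
Move 11: B@(2,2) -> caps B=0 W=1

Answer: WWBB
B..B
W.B.
.WW.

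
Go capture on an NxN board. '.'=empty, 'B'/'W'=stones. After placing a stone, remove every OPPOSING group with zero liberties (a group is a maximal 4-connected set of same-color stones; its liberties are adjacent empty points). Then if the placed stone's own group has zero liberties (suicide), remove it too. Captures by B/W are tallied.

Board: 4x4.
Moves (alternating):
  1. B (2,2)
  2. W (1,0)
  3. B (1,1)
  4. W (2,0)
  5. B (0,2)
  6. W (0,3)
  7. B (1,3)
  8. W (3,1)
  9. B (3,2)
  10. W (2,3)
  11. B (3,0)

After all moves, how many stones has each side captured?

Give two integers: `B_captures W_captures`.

Move 1: B@(2,2) -> caps B=0 W=0
Move 2: W@(1,0) -> caps B=0 W=0
Move 3: B@(1,1) -> caps B=0 W=0
Move 4: W@(2,0) -> caps B=0 W=0
Move 5: B@(0,2) -> caps B=0 W=0
Move 6: W@(0,3) -> caps B=0 W=0
Move 7: B@(1,3) -> caps B=1 W=0
Move 8: W@(3,1) -> caps B=1 W=0
Move 9: B@(3,2) -> caps B=1 W=0
Move 10: W@(2,3) -> caps B=1 W=0
Move 11: B@(3,0) -> caps B=1 W=0

Answer: 1 0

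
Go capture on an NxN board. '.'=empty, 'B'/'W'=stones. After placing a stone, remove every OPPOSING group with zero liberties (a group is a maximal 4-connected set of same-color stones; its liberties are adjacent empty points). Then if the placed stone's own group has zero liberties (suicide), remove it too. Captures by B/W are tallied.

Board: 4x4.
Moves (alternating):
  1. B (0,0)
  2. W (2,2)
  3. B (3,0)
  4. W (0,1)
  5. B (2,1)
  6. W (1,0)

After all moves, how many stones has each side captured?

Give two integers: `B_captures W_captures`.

Answer: 0 1

Derivation:
Move 1: B@(0,0) -> caps B=0 W=0
Move 2: W@(2,2) -> caps B=0 W=0
Move 3: B@(3,0) -> caps B=0 W=0
Move 4: W@(0,1) -> caps B=0 W=0
Move 5: B@(2,1) -> caps B=0 W=0
Move 6: W@(1,0) -> caps B=0 W=1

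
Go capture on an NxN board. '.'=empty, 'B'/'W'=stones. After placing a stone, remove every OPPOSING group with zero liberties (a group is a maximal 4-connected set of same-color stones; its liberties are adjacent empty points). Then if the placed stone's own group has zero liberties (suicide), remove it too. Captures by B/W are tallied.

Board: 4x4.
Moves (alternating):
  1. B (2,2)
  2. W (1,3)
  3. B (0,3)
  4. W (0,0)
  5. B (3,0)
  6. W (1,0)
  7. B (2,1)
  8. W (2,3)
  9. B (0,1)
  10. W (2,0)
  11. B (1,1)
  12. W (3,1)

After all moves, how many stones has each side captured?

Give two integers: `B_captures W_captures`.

Answer: 3 0

Derivation:
Move 1: B@(2,2) -> caps B=0 W=0
Move 2: W@(1,3) -> caps B=0 W=0
Move 3: B@(0,3) -> caps B=0 W=0
Move 4: W@(0,0) -> caps B=0 W=0
Move 5: B@(3,0) -> caps B=0 W=0
Move 6: W@(1,0) -> caps B=0 W=0
Move 7: B@(2,1) -> caps B=0 W=0
Move 8: W@(2,3) -> caps B=0 W=0
Move 9: B@(0,1) -> caps B=0 W=0
Move 10: W@(2,0) -> caps B=0 W=0
Move 11: B@(1,1) -> caps B=3 W=0
Move 12: W@(3,1) -> caps B=3 W=0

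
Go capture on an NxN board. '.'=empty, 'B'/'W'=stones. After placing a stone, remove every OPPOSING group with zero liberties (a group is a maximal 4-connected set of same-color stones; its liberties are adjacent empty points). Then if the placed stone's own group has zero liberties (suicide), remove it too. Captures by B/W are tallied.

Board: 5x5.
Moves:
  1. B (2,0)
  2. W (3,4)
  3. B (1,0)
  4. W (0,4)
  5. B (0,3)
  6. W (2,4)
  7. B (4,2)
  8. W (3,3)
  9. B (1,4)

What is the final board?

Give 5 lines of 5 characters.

Move 1: B@(2,0) -> caps B=0 W=0
Move 2: W@(3,4) -> caps B=0 W=0
Move 3: B@(1,0) -> caps B=0 W=0
Move 4: W@(0,4) -> caps B=0 W=0
Move 5: B@(0,3) -> caps B=0 W=0
Move 6: W@(2,4) -> caps B=0 W=0
Move 7: B@(4,2) -> caps B=0 W=0
Move 8: W@(3,3) -> caps B=0 W=0
Move 9: B@(1,4) -> caps B=1 W=0

Answer: ...B.
B...B
B...W
...WW
..B..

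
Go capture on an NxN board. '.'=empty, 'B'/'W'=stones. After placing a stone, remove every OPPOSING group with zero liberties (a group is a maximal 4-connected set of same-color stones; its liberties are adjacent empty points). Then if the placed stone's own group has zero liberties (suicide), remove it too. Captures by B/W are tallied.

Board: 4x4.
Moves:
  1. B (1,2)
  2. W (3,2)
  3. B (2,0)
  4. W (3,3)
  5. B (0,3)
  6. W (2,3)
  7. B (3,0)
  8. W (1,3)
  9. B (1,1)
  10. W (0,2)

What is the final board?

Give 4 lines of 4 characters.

Move 1: B@(1,2) -> caps B=0 W=0
Move 2: W@(3,2) -> caps B=0 W=0
Move 3: B@(2,0) -> caps B=0 W=0
Move 4: W@(3,3) -> caps B=0 W=0
Move 5: B@(0,3) -> caps B=0 W=0
Move 6: W@(2,3) -> caps B=0 W=0
Move 7: B@(3,0) -> caps B=0 W=0
Move 8: W@(1,3) -> caps B=0 W=0
Move 9: B@(1,1) -> caps B=0 W=0
Move 10: W@(0,2) -> caps B=0 W=1

Answer: ..W.
.BBW
B..W
B.WW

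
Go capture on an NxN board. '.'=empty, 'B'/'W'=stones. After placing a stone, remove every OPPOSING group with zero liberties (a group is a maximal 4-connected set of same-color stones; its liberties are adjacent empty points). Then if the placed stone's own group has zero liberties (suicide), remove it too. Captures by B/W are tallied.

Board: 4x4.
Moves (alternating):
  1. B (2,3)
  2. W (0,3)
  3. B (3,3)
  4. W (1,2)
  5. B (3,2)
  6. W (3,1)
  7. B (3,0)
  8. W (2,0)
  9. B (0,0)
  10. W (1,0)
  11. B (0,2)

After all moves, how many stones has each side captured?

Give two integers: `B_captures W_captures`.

Answer: 0 1

Derivation:
Move 1: B@(2,3) -> caps B=0 W=0
Move 2: W@(0,3) -> caps B=0 W=0
Move 3: B@(3,3) -> caps B=0 W=0
Move 4: W@(1,2) -> caps B=0 W=0
Move 5: B@(3,2) -> caps B=0 W=0
Move 6: W@(3,1) -> caps B=0 W=0
Move 7: B@(3,0) -> caps B=0 W=0
Move 8: W@(2,0) -> caps B=0 W=1
Move 9: B@(0,0) -> caps B=0 W=1
Move 10: W@(1,0) -> caps B=0 W=1
Move 11: B@(0,2) -> caps B=0 W=1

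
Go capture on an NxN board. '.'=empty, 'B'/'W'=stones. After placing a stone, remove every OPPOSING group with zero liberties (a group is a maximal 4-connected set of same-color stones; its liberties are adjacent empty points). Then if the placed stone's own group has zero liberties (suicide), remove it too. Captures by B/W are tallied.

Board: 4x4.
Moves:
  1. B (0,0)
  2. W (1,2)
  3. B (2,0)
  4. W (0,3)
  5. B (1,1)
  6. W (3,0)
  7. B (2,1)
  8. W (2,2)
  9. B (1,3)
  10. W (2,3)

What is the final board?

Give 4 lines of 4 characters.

Answer: B..W
.BW.
BBWW
W...

Derivation:
Move 1: B@(0,0) -> caps B=0 W=0
Move 2: W@(1,2) -> caps B=0 W=0
Move 3: B@(2,0) -> caps B=0 W=0
Move 4: W@(0,3) -> caps B=0 W=0
Move 5: B@(1,1) -> caps B=0 W=0
Move 6: W@(3,0) -> caps B=0 W=0
Move 7: B@(2,1) -> caps B=0 W=0
Move 8: W@(2,2) -> caps B=0 W=0
Move 9: B@(1,3) -> caps B=0 W=0
Move 10: W@(2,3) -> caps B=0 W=1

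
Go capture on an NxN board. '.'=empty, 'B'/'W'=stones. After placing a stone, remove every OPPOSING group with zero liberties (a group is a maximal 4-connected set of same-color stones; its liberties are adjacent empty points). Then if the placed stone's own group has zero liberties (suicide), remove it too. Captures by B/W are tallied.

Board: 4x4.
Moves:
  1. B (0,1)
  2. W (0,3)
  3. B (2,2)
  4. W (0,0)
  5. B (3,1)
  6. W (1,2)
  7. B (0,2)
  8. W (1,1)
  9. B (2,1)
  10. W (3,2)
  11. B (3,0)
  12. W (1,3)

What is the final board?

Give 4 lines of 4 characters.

Answer: W..W
.WWW
.BB.
BBW.

Derivation:
Move 1: B@(0,1) -> caps B=0 W=0
Move 2: W@(0,3) -> caps B=0 W=0
Move 3: B@(2,2) -> caps B=0 W=0
Move 4: W@(0,0) -> caps B=0 W=0
Move 5: B@(3,1) -> caps B=0 W=0
Move 6: W@(1,2) -> caps B=0 W=0
Move 7: B@(0,2) -> caps B=0 W=0
Move 8: W@(1,1) -> caps B=0 W=2
Move 9: B@(2,1) -> caps B=0 W=2
Move 10: W@(3,2) -> caps B=0 W=2
Move 11: B@(3,0) -> caps B=0 W=2
Move 12: W@(1,3) -> caps B=0 W=2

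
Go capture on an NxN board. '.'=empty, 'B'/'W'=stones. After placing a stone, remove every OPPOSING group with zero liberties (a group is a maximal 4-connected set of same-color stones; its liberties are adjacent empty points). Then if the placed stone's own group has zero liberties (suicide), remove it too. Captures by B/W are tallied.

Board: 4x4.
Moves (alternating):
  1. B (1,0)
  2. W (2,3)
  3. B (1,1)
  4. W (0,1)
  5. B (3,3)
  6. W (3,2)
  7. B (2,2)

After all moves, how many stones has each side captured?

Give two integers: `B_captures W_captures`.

Move 1: B@(1,0) -> caps B=0 W=0
Move 2: W@(2,3) -> caps B=0 W=0
Move 3: B@(1,1) -> caps B=0 W=0
Move 4: W@(0,1) -> caps B=0 W=0
Move 5: B@(3,3) -> caps B=0 W=0
Move 6: W@(3,2) -> caps B=0 W=1
Move 7: B@(2,2) -> caps B=0 W=1

Answer: 0 1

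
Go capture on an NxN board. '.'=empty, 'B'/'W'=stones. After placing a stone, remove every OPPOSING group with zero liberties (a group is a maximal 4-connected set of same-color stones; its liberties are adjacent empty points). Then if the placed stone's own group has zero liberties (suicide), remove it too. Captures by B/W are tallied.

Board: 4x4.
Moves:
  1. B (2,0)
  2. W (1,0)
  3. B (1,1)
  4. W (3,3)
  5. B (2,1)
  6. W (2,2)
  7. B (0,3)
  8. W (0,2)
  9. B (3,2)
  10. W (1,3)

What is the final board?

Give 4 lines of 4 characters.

Move 1: B@(2,0) -> caps B=0 W=0
Move 2: W@(1,0) -> caps B=0 W=0
Move 3: B@(1,1) -> caps B=0 W=0
Move 4: W@(3,3) -> caps B=0 W=0
Move 5: B@(2,1) -> caps B=0 W=0
Move 6: W@(2,2) -> caps B=0 W=0
Move 7: B@(0,3) -> caps B=0 W=0
Move 8: W@(0,2) -> caps B=0 W=0
Move 9: B@(3,2) -> caps B=0 W=0
Move 10: W@(1,3) -> caps B=0 W=1

Answer: ..W.
WB.W
BBW.
..BW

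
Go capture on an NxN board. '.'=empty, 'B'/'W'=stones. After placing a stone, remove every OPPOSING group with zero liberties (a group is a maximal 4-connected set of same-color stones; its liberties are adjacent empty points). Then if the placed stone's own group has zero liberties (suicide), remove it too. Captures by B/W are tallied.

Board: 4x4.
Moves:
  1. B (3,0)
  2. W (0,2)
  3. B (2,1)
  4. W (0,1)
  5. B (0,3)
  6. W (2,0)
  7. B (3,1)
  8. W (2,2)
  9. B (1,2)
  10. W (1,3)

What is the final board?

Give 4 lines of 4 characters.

Move 1: B@(3,0) -> caps B=0 W=0
Move 2: W@(0,2) -> caps B=0 W=0
Move 3: B@(2,1) -> caps B=0 W=0
Move 4: W@(0,1) -> caps B=0 W=0
Move 5: B@(0,3) -> caps B=0 W=0
Move 6: W@(2,0) -> caps B=0 W=0
Move 7: B@(3,1) -> caps B=0 W=0
Move 8: W@(2,2) -> caps B=0 W=0
Move 9: B@(1,2) -> caps B=0 W=0
Move 10: W@(1,3) -> caps B=0 W=1

Answer: .WW.
..BW
WBW.
BB..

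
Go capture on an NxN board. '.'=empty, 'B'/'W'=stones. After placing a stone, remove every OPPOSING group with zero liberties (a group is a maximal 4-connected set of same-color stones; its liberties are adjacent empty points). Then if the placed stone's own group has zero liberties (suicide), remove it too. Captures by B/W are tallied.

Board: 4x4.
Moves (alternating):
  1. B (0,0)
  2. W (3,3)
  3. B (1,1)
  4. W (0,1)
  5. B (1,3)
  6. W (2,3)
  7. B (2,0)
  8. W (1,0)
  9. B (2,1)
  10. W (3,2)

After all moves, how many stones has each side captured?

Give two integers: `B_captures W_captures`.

Move 1: B@(0,0) -> caps B=0 W=0
Move 2: W@(3,3) -> caps B=0 W=0
Move 3: B@(1,1) -> caps B=0 W=0
Move 4: W@(0,1) -> caps B=0 W=0
Move 5: B@(1,3) -> caps B=0 W=0
Move 6: W@(2,3) -> caps B=0 W=0
Move 7: B@(2,0) -> caps B=0 W=0
Move 8: W@(1,0) -> caps B=0 W=1
Move 9: B@(2,1) -> caps B=0 W=1
Move 10: W@(3,2) -> caps B=0 W=1

Answer: 0 1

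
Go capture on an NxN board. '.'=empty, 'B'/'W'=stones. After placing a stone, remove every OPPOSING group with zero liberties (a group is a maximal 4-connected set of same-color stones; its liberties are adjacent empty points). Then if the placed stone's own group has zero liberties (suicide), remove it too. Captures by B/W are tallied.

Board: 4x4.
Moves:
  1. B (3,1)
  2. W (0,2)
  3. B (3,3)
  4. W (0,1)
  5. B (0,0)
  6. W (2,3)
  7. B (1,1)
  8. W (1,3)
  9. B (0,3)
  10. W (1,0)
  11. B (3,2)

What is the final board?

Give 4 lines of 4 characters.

Answer: .WW.
WB.W
...W
.BBB

Derivation:
Move 1: B@(3,1) -> caps B=0 W=0
Move 2: W@(0,2) -> caps B=0 W=0
Move 3: B@(3,3) -> caps B=0 W=0
Move 4: W@(0,1) -> caps B=0 W=0
Move 5: B@(0,0) -> caps B=0 W=0
Move 6: W@(2,3) -> caps B=0 W=0
Move 7: B@(1,1) -> caps B=0 W=0
Move 8: W@(1,3) -> caps B=0 W=0
Move 9: B@(0,3) -> caps B=0 W=0
Move 10: W@(1,0) -> caps B=0 W=1
Move 11: B@(3,2) -> caps B=0 W=1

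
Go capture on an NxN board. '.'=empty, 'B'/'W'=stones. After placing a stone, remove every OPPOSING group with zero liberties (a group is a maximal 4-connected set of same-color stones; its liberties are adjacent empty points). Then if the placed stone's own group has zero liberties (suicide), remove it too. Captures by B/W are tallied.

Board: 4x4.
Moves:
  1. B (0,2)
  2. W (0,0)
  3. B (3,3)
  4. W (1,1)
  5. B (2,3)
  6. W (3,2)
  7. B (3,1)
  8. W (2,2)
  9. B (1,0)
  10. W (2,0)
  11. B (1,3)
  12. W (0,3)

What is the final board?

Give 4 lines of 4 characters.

Move 1: B@(0,2) -> caps B=0 W=0
Move 2: W@(0,0) -> caps B=0 W=0
Move 3: B@(3,3) -> caps B=0 W=0
Move 4: W@(1,1) -> caps B=0 W=0
Move 5: B@(2,3) -> caps B=0 W=0
Move 6: W@(3,2) -> caps B=0 W=0
Move 7: B@(3,1) -> caps B=0 W=0
Move 8: W@(2,2) -> caps B=0 W=0
Move 9: B@(1,0) -> caps B=0 W=0
Move 10: W@(2,0) -> caps B=0 W=1
Move 11: B@(1,3) -> caps B=0 W=1
Move 12: W@(0,3) -> caps B=0 W=1

Answer: W.B.
.W.B
W.WB
.BWB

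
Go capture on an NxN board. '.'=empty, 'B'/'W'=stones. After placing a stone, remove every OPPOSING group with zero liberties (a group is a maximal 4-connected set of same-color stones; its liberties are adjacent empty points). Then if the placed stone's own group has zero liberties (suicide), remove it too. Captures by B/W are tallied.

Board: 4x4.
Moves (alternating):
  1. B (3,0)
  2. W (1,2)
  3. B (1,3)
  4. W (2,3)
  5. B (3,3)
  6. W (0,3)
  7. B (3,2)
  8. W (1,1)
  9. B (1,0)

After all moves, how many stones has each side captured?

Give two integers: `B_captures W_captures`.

Answer: 0 1

Derivation:
Move 1: B@(3,0) -> caps B=0 W=0
Move 2: W@(1,2) -> caps B=0 W=0
Move 3: B@(1,3) -> caps B=0 W=0
Move 4: W@(2,3) -> caps B=0 W=0
Move 5: B@(3,3) -> caps B=0 W=0
Move 6: W@(0,3) -> caps B=0 W=1
Move 7: B@(3,2) -> caps B=0 W=1
Move 8: W@(1,1) -> caps B=0 W=1
Move 9: B@(1,0) -> caps B=0 W=1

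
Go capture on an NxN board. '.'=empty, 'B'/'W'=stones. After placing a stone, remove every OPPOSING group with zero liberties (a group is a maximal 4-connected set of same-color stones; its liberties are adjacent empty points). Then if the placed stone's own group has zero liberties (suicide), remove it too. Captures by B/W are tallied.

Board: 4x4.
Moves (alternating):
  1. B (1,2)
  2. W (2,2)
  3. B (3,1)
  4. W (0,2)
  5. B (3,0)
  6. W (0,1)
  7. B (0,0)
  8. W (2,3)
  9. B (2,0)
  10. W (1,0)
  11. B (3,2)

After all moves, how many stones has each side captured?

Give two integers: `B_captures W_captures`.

Answer: 0 1

Derivation:
Move 1: B@(1,2) -> caps B=0 W=0
Move 2: W@(2,2) -> caps B=0 W=0
Move 3: B@(3,1) -> caps B=0 W=0
Move 4: W@(0,2) -> caps B=0 W=0
Move 5: B@(3,0) -> caps B=0 W=0
Move 6: W@(0,1) -> caps B=0 W=0
Move 7: B@(0,0) -> caps B=0 W=0
Move 8: W@(2,3) -> caps B=0 W=0
Move 9: B@(2,0) -> caps B=0 W=0
Move 10: W@(1,0) -> caps B=0 W=1
Move 11: B@(3,2) -> caps B=0 W=1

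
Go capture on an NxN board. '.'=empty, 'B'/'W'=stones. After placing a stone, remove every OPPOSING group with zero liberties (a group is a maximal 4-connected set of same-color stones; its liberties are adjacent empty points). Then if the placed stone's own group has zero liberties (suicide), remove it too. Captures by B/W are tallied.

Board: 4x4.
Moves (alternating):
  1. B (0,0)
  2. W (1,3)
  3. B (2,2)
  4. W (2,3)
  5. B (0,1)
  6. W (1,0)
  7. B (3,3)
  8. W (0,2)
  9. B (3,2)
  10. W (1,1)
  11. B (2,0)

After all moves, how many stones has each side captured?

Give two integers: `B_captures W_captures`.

Answer: 0 2

Derivation:
Move 1: B@(0,0) -> caps B=0 W=0
Move 2: W@(1,3) -> caps B=0 W=0
Move 3: B@(2,2) -> caps B=0 W=0
Move 4: W@(2,3) -> caps B=0 W=0
Move 5: B@(0,1) -> caps B=0 W=0
Move 6: W@(1,0) -> caps B=0 W=0
Move 7: B@(3,3) -> caps B=0 W=0
Move 8: W@(0,2) -> caps B=0 W=0
Move 9: B@(3,2) -> caps B=0 W=0
Move 10: W@(1,1) -> caps B=0 W=2
Move 11: B@(2,0) -> caps B=0 W=2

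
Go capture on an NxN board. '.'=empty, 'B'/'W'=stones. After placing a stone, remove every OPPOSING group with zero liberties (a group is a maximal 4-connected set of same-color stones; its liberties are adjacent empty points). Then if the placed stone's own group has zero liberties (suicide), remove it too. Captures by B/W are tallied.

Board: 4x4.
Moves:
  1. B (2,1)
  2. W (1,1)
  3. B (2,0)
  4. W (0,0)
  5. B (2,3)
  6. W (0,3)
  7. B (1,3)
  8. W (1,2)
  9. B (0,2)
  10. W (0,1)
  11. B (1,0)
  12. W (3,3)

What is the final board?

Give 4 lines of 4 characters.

Answer: WWB.
BWWB
BB.B
...W

Derivation:
Move 1: B@(2,1) -> caps B=0 W=0
Move 2: W@(1,1) -> caps B=0 W=0
Move 3: B@(2,0) -> caps B=0 W=0
Move 4: W@(0,0) -> caps B=0 W=0
Move 5: B@(2,3) -> caps B=0 W=0
Move 6: W@(0,3) -> caps B=0 W=0
Move 7: B@(1,3) -> caps B=0 W=0
Move 8: W@(1,2) -> caps B=0 W=0
Move 9: B@(0,2) -> caps B=1 W=0
Move 10: W@(0,1) -> caps B=1 W=0
Move 11: B@(1,0) -> caps B=1 W=0
Move 12: W@(3,3) -> caps B=1 W=0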